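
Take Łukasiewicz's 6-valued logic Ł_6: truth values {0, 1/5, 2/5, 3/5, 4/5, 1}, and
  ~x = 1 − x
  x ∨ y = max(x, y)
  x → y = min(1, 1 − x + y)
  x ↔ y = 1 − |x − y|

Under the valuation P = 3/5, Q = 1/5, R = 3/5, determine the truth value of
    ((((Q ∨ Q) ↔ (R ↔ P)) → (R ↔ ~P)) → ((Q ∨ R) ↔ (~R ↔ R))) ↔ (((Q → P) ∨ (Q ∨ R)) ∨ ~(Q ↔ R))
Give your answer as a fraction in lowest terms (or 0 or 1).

4/5

Q ∨ Q = 1/5 ∨ 1/5 = 1/5
R ↔ P = 3/5 ↔ 3/5 = 1
(Q ∨ Q) ↔ (R ↔ P) = 1/5 ↔ 1 = 1/5
~P = ~3/5 = 2/5
R ↔ ~P = 3/5 ↔ 2/5 = 4/5
((Q ∨ Q) ↔ (R ↔ P)) → (R ↔ ~P) = 1/5 → 4/5 = 1
Q ∨ R = 1/5 ∨ 3/5 = 3/5
~R = ~3/5 = 2/5
~R ↔ R = 2/5 ↔ 3/5 = 4/5
(Q ∨ R) ↔ (~R ↔ R) = 3/5 ↔ 4/5 = 4/5
(((Q ∨ Q) ↔ (R ↔ P)) → (R ↔ ~P)) → ((Q ∨ R) ↔ (~R ↔ R)) = 1 → 4/5 = 4/5
Q → P = 1/5 → 3/5 = 1
Q ∨ R = 1/5 ∨ 3/5 = 3/5
(Q → P) ∨ (Q ∨ R) = 1 ∨ 3/5 = 1
Q ↔ R = 1/5 ↔ 3/5 = 3/5
~(Q ↔ R) = ~3/5 = 2/5
((Q → P) ∨ (Q ∨ R)) ∨ ~(Q ↔ R) = 1 ∨ 2/5 = 1
((((Q ∨ Q) ↔ (R ↔ P)) → (R ↔ ~P)) → ((Q ∨ R) ↔ (~R ↔ R))) ↔ (((Q → P) ∨ (Q ∨ R)) ∨ ~(Q ↔ R)) = 4/5 ↔ 1 = 4/5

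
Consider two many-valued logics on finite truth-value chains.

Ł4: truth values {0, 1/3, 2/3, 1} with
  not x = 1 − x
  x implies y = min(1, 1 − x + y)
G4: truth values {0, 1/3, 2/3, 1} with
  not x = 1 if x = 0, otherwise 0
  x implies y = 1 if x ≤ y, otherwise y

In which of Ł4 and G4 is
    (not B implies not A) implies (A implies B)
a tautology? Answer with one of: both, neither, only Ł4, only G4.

only Ł4

In Ł4: every assignment gives 1 — tautology.
In G4: at A = 2/3, B = 1/3 the value is 1/3 — not a tautology.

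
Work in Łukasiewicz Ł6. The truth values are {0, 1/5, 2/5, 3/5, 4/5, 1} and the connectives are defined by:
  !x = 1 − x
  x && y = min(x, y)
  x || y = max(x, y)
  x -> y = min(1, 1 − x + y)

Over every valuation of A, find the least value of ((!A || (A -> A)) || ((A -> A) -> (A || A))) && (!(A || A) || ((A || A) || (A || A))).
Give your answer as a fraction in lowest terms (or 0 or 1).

Take A = 2/5:
!A = !2/5 = 3/5
A -> A = 2/5 -> 2/5 = 1
!A || (A -> A) = 3/5 || 1 = 1
A -> A = 2/5 -> 2/5 = 1
A || A = 2/5 || 2/5 = 2/5
(A -> A) -> (A || A) = 1 -> 2/5 = 2/5
(!A || (A -> A)) || ((A -> A) -> (A || A)) = 1 || 2/5 = 1
A || A = 2/5 || 2/5 = 2/5
!(A || A) = !2/5 = 3/5
A || A = 2/5 || 2/5 = 2/5
A || A = 2/5 || 2/5 = 2/5
(A || A) || (A || A) = 2/5 || 2/5 = 2/5
!(A || A) || ((A || A) || (A || A)) = 3/5 || 2/5 = 3/5
((!A || (A -> A)) || ((A -> A) -> (A || A))) && (!(A || A) || ((A || A) || (A || A))) = 1 && 3/5 = 3/5
No assignment yields a value below 3/5, so this is the minimum.

3/5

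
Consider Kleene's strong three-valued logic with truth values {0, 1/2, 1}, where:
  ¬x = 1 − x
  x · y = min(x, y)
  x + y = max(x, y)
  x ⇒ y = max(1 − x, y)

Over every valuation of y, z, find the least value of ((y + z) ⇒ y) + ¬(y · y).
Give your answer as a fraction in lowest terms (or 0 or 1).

1/2

Take y = 1/2, z = 0:
y + z = 1/2 + 0 = 1/2
(y + z) ⇒ y = 1/2 ⇒ 1/2 = 1/2
y · y = 1/2 · 1/2 = 1/2
¬(y · y) = ¬1/2 = 1/2
((y + z) ⇒ y) + ¬(y · y) = 1/2 + 1/2 = 1/2
No assignment yields a value below 1/2, so this is the minimum.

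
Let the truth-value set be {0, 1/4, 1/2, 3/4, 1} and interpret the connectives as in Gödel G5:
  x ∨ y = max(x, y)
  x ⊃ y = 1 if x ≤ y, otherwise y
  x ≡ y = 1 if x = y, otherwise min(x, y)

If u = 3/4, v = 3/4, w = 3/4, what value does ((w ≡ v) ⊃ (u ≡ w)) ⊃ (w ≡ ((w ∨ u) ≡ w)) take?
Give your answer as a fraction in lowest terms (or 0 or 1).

3/4

w ≡ v = 3/4 ≡ 3/4 = 1
u ≡ w = 3/4 ≡ 3/4 = 1
(w ≡ v) ⊃ (u ≡ w) = 1 ⊃ 1 = 1
w ∨ u = 3/4 ∨ 3/4 = 3/4
(w ∨ u) ≡ w = 3/4 ≡ 3/4 = 1
w ≡ ((w ∨ u) ≡ w) = 3/4 ≡ 1 = 3/4
((w ≡ v) ⊃ (u ≡ w)) ⊃ (w ≡ ((w ∨ u) ≡ w)) = 1 ⊃ 3/4 = 3/4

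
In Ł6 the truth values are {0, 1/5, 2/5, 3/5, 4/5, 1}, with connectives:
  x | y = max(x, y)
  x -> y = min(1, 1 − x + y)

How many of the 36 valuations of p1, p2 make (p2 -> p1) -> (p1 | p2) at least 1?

17

value 1: 17 assignments (counts)
value 4/5: 7 assignments
value 3/5: 5 assignments
value 2/5: 4 assignments
value 1/5: 2 assignments
value 0: 1 assignment
So 17 of the 36 assignments meet the threshold.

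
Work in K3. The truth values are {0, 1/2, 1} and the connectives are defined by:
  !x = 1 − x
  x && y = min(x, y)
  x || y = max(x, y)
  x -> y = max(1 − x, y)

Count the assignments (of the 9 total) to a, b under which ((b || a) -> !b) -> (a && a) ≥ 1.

5

a = 0, b = 0 ↦ 0  <
a = 0, b = 1/2 ↦ 1/2  <
a = 0, b = 1 ↦ 1  ≥
a = 1/2, b = 0 ↦ 1/2  <
a = 1/2, b = 1/2 ↦ 1/2  <
a = 1/2, b = 1 ↦ 1  ≥
a = 1, b = 0 ↦ 1  ≥
a = 1, b = 1/2 ↦ 1  ≥
a = 1, b = 1 ↦ 1  ≥
So 5 of the 9 assignments meet the threshold.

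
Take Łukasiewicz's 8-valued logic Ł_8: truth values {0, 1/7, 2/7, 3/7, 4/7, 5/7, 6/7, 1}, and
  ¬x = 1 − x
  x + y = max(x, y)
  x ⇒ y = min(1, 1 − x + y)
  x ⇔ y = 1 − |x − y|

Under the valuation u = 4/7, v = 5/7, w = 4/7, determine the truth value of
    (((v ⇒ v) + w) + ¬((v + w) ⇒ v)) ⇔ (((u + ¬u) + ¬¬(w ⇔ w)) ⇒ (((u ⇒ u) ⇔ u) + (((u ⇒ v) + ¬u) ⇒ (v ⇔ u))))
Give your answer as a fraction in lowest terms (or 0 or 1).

v ⇒ v = 5/7 ⇒ 5/7 = 1
(v ⇒ v) + w = 1 + 4/7 = 1
v + w = 5/7 + 4/7 = 5/7
(v + w) ⇒ v = 5/7 ⇒ 5/7 = 1
¬((v + w) ⇒ v) = ¬1 = 0
((v ⇒ v) + w) + ¬((v + w) ⇒ v) = 1 + 0 = 1
¬u = ¬4/7 = 3/7
u + ¬u = 4/7 + 3/7 = 4/7
w ⇔ w = 4/7 ⇔ 4/7 = 1
¬(w ⇔ w) = ¬1 = 0
¬¬(w ⇔ w) = ¬0 = 1
(u + ¬u) + ¬¬(w ⇔ w) = 4/7 + 1 = 1
u ⇒ u = 4/7 ⇒ 4/7 = 1
(u ⇒ u) ⇔ u = 1 ⇔ 4/7 = 4/7
u ⇒ v = 4/7 ⇒ 5/7 = 1
¬u = ¬4/7 = 3/7
(u ⇒ v) + ¬u = 1 + 3/7 = 1
v ⇔ u = 5/7 ⇔ 4/7 = 6/7
((u ⇒ v) + ¬u) ⇒ (v ⇔ u) = 1 ⇒ 6/7 = 6/7
((u ⇒ u) ⇔ u) + (((u ⇒ v) + ¬u) ⇒ (v ⇔ u)) = 4/7 + 6/7 = 6/7
((u + ¬u) + ¬¬(w ⇔ w)) ⇒ (((u ⇒ u) ⇔ u) + (((u ⇒ v) + ¬u) ⇒ (v ⇔ u))) = 1 ⇒ 6/7 = 6/7
(((v ⇒ v) + w) + ¬((v + w) ⇒ v)) ⇔ (((u + ¬u) + ¬¬(w ⇔ w)) ⇒ (((u ⇒ u) ⇔ u) + (((u ⇒ v) + ¬u) ⇒ (v ⇔ u)))) = 1 ⇔ 6/7 = 6/7

6/7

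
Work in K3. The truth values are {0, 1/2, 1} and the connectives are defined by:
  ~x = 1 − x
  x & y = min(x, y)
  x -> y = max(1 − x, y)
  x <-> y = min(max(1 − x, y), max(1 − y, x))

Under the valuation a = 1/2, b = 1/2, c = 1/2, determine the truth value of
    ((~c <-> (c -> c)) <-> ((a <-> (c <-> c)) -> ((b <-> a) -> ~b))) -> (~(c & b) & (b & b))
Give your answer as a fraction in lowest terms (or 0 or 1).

1/2

~c = ~1/2 = 1/2
c -> c = 1/2 -> 1/2 = 1/2
~c <-> (c -> c) = 1/2 <-> 1/2 = 1/2
c <-> c = 1/2 <-> 1/2 = 1/2
a <-> (c <-> c) = 1/2 <-> 1/2 = 1/2
b <-> a = 1/2 <-> 1/2 = 1/2
~b = ~1/2 = 1/2
(b <-> a) -> ~b = 1/2 -> 1/2 = 1/2
(a <-> (c <-> c)) -> ((b <-> a) -> ~b) = 1/2 -> 1/2 = 1/2
(~c <-> (c -> c)) <-> ((a <-> (c <-> c)) -> ((b <-> a) -> ~b)) = 1/2 <-> 1/2 = 1/2
c & b = 1/2 & 1/2 = 1/2
~(c & b) = ~1/2 = 1/2
b & b = 1/2 & 1/2 = 1/2
~(c & b) & (b & b) = 1/2 & 1/2 = 1/2
((~c <-> (c -> c)) <-> ((a <-> (c <-> c)) -> ((b <-> a) -> ~b))) -> (~(c & b) & (b & b)) = 1/2 -> 1/2 = 1/2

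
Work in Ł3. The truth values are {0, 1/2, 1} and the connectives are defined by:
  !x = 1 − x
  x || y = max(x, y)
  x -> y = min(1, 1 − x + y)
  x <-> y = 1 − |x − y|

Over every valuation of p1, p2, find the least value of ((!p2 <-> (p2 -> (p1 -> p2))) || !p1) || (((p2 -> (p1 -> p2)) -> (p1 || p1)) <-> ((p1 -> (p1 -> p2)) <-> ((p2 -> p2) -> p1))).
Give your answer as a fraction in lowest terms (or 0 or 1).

Take p1 = 1, p2 = 1/2:
!p2 = !1/2 = 1/2
p1 -> p2 = 1 -> 1/2 = 1/2
p2 -> (p1 -> p2) = 1/2 -> 1/2 = 1
!p2 <-> (p2 -> (p1 -> p2)) = 1/2 <-> 1 = 1/2
!p1 = !1 = 0
(!p2 <-> (p2 -> (p1 -> p2))) || !p1 = 1/2 || 0 = 1/2
p1 -> p2 = 1 -> 1/2 = 1/2
p2 -> (p1 -> p2) = 1/2 -> 1/2 = 1
p1 || p1 = 1 || 1 = 1
(p2 -> (p1 -> p2)) -> (p1 || p1) = 1 -> 1 = 1
p1 -> p2 = 1 -> 1/2 = 1/2
p1 -> (p1 -> p2) = 1 -> 1/2 = 1/2
p2 -> p2 = 1/2 -> 1/2 = 1
(p2 -> p2) -> p1 = 1 -> 1 = 1
(p1 -> (p1 -> p2)) <-> ((p2 -> p2) -> p1) = 1/2 <-> 1 = 1/2
((p2 -> (p1 -> p2)) -> (p1 || p1)) <-> ((p1 -> (p1 -> p2)) <-> ((p2 -> p2) -> p1)) = 1 <-> 1/2 = 1/2
((!p2 <-> (p2 -> (p1 -> p2))) || !p1) || (((p2 -> (p1 -> p2)) -> (p1 || p1)) <-> ((p1 -> (p1 -> p2)) <-> ((p2 -> p2) -> p1))) = 1/2 || 1/2 = 1/2
No assignment yields a value below 1/2, so this is the minimum.

1/2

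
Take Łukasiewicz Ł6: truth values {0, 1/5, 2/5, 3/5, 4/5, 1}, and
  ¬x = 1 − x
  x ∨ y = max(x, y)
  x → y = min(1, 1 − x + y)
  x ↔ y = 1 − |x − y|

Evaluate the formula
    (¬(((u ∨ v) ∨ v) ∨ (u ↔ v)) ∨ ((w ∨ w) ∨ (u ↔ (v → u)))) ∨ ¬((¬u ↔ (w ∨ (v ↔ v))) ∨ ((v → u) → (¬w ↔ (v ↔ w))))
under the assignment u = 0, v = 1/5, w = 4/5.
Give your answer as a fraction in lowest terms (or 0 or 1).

4/5

u ∨ v = 0 ∨ 1/5 = 1/5
(u ∨ v) ∨ v = 1/5 ∨ 1/5 = 1/5
u ↔ v = 0 ↔ 1/5 = 4/5
((u ∨ v) ∨ v) ∨ (u ↔ v) = 1/5 ∨ 4/5 = 4/5
¬(((u ∨ v) ∨ v) ∨ (u ↔ v)) = ¬4/5 = 1/5
w ∨ w = 4/5 ∨ 4/5 = 4/5
v → u = 1/5 → 0 = 4/5
u ↔ (v → u) = 0 ↔ 4/5 = 1/5
(w ∨ w) ∨ (u ↔ (v → u)) = 4/5 ∨ 1/5 = 4/5
¬(((u ∨ v) ∨ v) ∨ (u ↔ v)) ∨ ((w ∨ w) ∨ (u ↔ (v → u))) = 1/5 ∨ 4/5 = 4/5
¬u = ¬0 = 1
v ↔ v = 1/5 ↔ 1/5 = 1
w ∨ (v ↔ v) = 4/5 ∨ 1 = 1
¬u ↔ (w ∨ (v ↔ v)) = 1 ↔ 1 = 1
v → u = 1/5 → 0 = 4/5
¬w = ¬4/5 = 1/5
v ↔ w = 1/5 ↔ 4/5 = 2/5
¬w ↔ (v ↔ w) = 1/5 ↔ 2/5 = 4/5
(v → u) → (¬w ↔ (v ↔ w)) = 4/5 → 4/5 = 1
(¬u ↔ (w ∨ (v ↔ v))) ∨ ((v → u) → (¬w ↔ (v ↔ w))) = 1 ∨ 1 = 1
¬((¬u ↔ (w ∨ (v ↔ v))) ∨ ((v → u) → (¬w ↔ (v ↔ w)))) = ¬1 = 0
(¬(((u ∨ v) ∨ v) ∨ (u ↔ v)) ∨ ((w ∨ w) ∨ (u ↔ (v → u)))) ∨ ¬((¬u ↔ (w ∨ (v ↔ v))) ∨ ((v → u) → (¬w ↔ (v ↔ w)))) = 4/5 ∨ 0 = 4/5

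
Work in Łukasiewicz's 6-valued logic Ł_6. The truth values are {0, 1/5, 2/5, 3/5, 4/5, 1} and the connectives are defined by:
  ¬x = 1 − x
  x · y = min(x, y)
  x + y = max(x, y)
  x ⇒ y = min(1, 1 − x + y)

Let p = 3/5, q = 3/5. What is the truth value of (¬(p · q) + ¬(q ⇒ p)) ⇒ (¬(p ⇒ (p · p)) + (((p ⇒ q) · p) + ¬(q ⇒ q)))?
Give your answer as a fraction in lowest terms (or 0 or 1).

1

p · q = 3/5 · 3/5 = 3/5
¬(p · q) = ¬3/5 = 2/5
q ⇒ p = 3/5 ⇒ 3/5 = 1
¬(q ⇒ p) = ¬1 = 0
¬(p · q) + ¬(q ⇒ p) = 2/5 + 0 = 2/5
p · p = 3/5 · 3/5 = 3/5
p ⇒ (p · p) = 3/5 ⇒ 3/5 = 1
¬(p ⇒ (p · p)) = ¬1 = 0
p ⇒ q = 3/5 ⇒ 3/5 = 1
(p ⇒ q) · p = 1 · 3/5 = 3/5
q ⇒ q = 3/5 ⇒ 3/5 = 1
¬(q ⇒ q) = ¬1 = 0
((p ⇒ q) · p) + ¬(q ⇒ q) = 3/5 + 0 = 3/5
¬(p ⇒ (p · p)) + (((p ⇒ q) · p) + ¬(q ⇒ q)) = 0 + 3/5 = 3/5
(¬(p · q) + ¬(q ⇒ p)) ⇒ (¬(p ⇒ (p · p)) + (((p ⇒ q) · p) + ¬(q ⇒ q))) = 2/5 ⇒ 3/5 = 1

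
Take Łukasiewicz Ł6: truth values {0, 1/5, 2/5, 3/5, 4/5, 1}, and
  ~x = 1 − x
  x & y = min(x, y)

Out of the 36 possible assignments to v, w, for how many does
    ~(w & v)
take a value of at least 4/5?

20

value 1: 11 assignments (counts)
value 4/5: 9 assignments (counts)
value 3/5: 7 assignments
value 2/5: 5 assignments
value 1/5: 3 assignments
value 0: 1 assignment
So 20 of the 36 assignments meet the threshold.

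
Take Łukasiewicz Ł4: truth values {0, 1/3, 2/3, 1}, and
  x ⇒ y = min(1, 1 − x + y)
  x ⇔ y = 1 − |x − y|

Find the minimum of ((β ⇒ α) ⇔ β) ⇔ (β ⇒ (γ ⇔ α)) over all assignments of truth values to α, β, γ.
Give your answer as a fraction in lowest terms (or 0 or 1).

0

Take α = 0, β = 0, γ = 0:
β ⇒ α = 0 ⇒ 0 = 1
(β ⇒ α) ⇔ β = 1 ⇔ 0 = 0
γ ⇔ α = 0 ⇔ 0 = 1
β ⇒ (γ ⇔ α) = 0 ⇒ 1 = 1
((β ⇒ α) ⇔ β) ⇔ (β ⇒ (γ ⇔ α)) = 0 ⇔ 1 = 0
No assignment yields a value below 0, so this is the minimum.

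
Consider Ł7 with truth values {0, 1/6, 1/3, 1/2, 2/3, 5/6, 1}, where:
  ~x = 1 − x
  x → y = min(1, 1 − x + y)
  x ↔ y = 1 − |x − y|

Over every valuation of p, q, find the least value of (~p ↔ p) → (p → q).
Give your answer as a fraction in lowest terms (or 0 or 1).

Take p = 1/2, q = 0:
~p = ~1/2 = 1/2
~p ↔ p = 1/2 ↔ 1/2 = 1
p → q = 1/2 → 0 = 1/2
(~p ↔ p) → (p → q) = 1 → 1/2 = 1/2
No assignment yields a value below 1/2, so this is the minimum.

1/2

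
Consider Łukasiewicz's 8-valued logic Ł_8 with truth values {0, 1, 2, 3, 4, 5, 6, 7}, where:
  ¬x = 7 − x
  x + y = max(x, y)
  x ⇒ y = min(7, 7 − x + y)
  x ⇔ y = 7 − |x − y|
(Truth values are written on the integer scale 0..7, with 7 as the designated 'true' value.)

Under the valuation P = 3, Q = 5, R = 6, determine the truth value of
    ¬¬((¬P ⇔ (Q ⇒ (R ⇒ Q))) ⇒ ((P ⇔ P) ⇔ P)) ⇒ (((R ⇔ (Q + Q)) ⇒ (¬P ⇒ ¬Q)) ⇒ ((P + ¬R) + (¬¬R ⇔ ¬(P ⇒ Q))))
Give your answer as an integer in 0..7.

¬P = ¬3 = 4
R ⇒ Q = 6 ⇒ 5 = 6
Q ⇒ (R ⇒ Q) = 5 ⇒ 6 = 7
¬P ⇔ (Q ⇒ (R ⇒ Q)) = 4 ⇔ 7 = 4
P ⇔ P = 3 ⇔ 3 = 7
(P ⇔ P) ⇔ P = 7 ⇔ 3 = 3
(¬P ⇔ (Q ⇒ (R ⇒ Q))) ⇒ ((P ⇔ P) ⇔ P) = 4 ⇒ 3 = 6
¬((¬P ⇔ (Q ⇒ (R ⇒ Q))) ⇒ ((P ⇔ P) ⇔ P)) = ¬6 = 1
¬¬((¬P ⇔ (Q ⇒ (R ⇒ Q))) ⇒ ((P ⇔ P) ⇔ P)) = ¬1 = 6
Q + Q = 5 + 5 = 5
R ⇔ (Q + Q) = 6 ⇔ 5 = 6
¬P = ¬3 = 4
¬Q = ¬5 = 2
¬P ⇒ ¬Q = 4 ⇒ 2 = 5
(R ⇔ (Q + Q)) ⇒ (¬P ⇒ ¬Q) = 6 ⇒ 5 = 6
¬R = ¬6 = 1
P + ¬R = 3 + 1 = 3
¬R = ¬6 = 1
¬¬R = ¬1 = 6
P ⇒ Q = 3 ⇒ 5 = 7
¬(P ⇒ Q) = ¬7 = 0
¬¬R ⇔ ¬(P ⇒ Q) = 6 ⇔ 0 = 1
(P + ¬R) + (¬¬R ⇔ ¬(P ⇒ Q)) = 3 + 1 = 3
((R ⇔ (Q + Q)) ⇒ (¬P ⇒ ¬Q)) ⇒ ((P + ¬R) + (¬¬R ⇔ ¬(P ⇒ Q))) = 6 ⇒ 3 = 4
¬¬((¬P ⇔ (Q ⇒ (R ⇒ Q))) ⇒ ((P ⇔ P) ⇔ P)) ⇒ (((R ⇔ (Q + Q)) ⇒ (¬P ⇒ ¬Q)) ⇒ ((P + ¬R) + (¬¬R ⇔ ¬(P ⇒ Q)))) = 6 ⇒ 4 = 5

5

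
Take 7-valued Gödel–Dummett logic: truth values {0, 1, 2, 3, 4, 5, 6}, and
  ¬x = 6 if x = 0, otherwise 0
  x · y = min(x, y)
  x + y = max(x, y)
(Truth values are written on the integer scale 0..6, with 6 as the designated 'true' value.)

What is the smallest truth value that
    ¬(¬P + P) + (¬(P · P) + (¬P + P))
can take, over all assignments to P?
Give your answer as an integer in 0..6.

1

Take P = 1:
¬P = ¬1 = 0
¬P + P = 0 + 1 = 1
¬(¬P + P) = ¬1 = 0
P · P = 1 · 1 = 1
¬(P · P) = ¬1 = 0
¬P = ¬1 = 0
¬P + P = 0 + 1 = 1
¬(P · P) + (¬P + P) = 0 + 1 = 1
¬(¬P + P) + (¬(P · P) + (¬P + P)) = 0 + 1 = 1
No assignment yields a value below 1, so this is the minimum.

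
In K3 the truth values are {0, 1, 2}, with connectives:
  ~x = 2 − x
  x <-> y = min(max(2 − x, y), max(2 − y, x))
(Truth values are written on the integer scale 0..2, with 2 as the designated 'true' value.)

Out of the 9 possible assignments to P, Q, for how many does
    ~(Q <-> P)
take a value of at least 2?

P = 0, Q = 0 ↦ 0  <
P = 0, Q = 1 ↦ 1  <
P = 0, Q = 2 ↦ 2  ≥
P = 1, Q = 0 ↦ 1  <
P = 1, Q = 1 ↦ 1  <
P = 1, Q = 2 ↦ 1  <
P = 2, Q = 0 ↦ 2  ≥
P = 2, Q = 1 ↦ 1  <
P = 2, Q = 2 ↦ 0  <
So 2 of the 9 assignments meet the threshold.

2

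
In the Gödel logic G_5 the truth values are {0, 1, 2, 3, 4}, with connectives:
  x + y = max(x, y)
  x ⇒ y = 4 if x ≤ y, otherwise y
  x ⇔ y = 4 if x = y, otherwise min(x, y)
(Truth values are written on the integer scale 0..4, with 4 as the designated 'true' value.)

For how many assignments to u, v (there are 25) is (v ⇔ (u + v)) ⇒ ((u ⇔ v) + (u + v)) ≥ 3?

value 4: 19 assignments (counts)
value 3: 3 assignments (counts)
value 2: 2 assignments
value 1: 1 assignment
So 22 of the 25 assignments meet the threshold.

22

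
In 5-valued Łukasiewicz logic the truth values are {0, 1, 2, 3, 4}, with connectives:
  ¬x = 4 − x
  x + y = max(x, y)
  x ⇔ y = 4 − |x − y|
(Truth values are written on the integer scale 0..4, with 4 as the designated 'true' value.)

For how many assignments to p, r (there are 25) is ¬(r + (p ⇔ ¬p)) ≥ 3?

value 4: 2 assignments (counts)
value 3: 2 assignments (counts)
value 2: 8 assignments
value 1: 4 assignments
value 0: 9 assignments
So 4 of the 25 assignments meet the threshold.

4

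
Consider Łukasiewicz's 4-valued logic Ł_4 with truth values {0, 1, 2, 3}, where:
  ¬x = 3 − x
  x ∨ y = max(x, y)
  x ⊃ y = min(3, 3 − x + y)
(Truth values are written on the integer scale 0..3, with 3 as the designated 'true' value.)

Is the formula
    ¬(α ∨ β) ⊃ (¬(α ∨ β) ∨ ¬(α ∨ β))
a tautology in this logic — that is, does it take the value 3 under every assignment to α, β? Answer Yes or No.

α = 0, β = 0 ↦ 3
α = 0, β = 1 ↦ 3
α = 0, β = 2 ↦ 3
α = 0, β = 3 ↦ 3
α = 1, β = 0 ↦ 3
α = 1, β = 1 ↦ 3
α = 1, β = 2 ↦ 3
α = 1, β = 3 ↦ 3
α = 2, β = 0 ↦ 3
α = 2, β = 1 ↦ 3
α = 2, β = 2 ↦ 3
α = 2, β = 3 ↦ 3
α = 3, β = 0 ↦ 3
α = 3, β = 1 ↦ 3
α = 3, β = 2 ↦ 3
α = 3, β = 3 ↦ 3
Every assignment gives a value ≥ 3.

Yes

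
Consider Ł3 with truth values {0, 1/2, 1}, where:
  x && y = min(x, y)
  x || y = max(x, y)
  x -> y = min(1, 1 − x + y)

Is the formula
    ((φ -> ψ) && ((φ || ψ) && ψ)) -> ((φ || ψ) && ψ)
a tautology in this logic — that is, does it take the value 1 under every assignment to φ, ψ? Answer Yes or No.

Yes

φ = 0, ψ = 0 ↦ 1
φ = 0, ψ = 1/2 ↦ 1
φ = 0, ψ = 1 ↦ 1
φ = 1/2, ψ = 0 ↦ 1
φ = 1/2, ψ = 1/2 ↦ 1
φ = 1/2, ψ = 1 ↦ 1
φ = 1, ψ = 0 ↦ 1
φ = 1, ψ = 1/2 ↦ 1
φ = 1, ψ = 1 ↦ 1
Every assignment gives a value ≥ 1.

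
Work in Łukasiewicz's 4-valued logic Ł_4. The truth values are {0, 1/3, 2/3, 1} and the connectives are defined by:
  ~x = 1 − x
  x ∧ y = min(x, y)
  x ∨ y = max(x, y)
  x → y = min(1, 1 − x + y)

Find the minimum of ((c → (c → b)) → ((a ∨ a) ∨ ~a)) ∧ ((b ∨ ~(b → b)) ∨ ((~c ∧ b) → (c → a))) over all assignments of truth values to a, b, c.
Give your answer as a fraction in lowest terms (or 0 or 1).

Take a = 1/3, b = 0, c = 0:
c → b = 0 → 0 = 1
c → (c → b) = 0 → 1 = 1
a ∨ a = 1/3 ∨ 1/3 = 1/3
~a = ~1/3 = 2/3
(a ∨ a) ∨ ~a = 1/3 ∨ 2/3 = 2/3
(c → (c → b)) → ((a ∨ a) ∨ ~a) = 1 → 2/3 = 2/3
b → b = 0 → 0 = 1
~(b → b) = ~1 = 0
b ∨ ~(b → b) = 0 ∨ 0 = 0
~c = ~0 = 1
~c ∧ b = 1 ∧ 0 = 0
c → a = 0 → 1/3 = 1
(~c ∧ b) → (c → a) = 0 → 1 = 1
(b ∨ ~(b → b)) ∨ ((~c ∧ b) → (c → a)) = 0 ∨ 1 = 1
((c → (c → b)) → ((a ∨ a) ∨ ~a)) ∧ ((b ∨ ~(b → b)) ∨ ((~c ∧ b) → (c → a))) = 2/3 ∧ 1 = 2/3
No assignment yields a value below 2/3, so this is the minimum.

2/3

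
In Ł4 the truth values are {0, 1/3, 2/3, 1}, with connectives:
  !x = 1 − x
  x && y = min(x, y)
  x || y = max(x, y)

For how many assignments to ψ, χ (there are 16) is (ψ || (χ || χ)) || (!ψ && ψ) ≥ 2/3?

12

ψ = 0, χ = 0 ↦ 0  <
ψ = 0, χ = 1/3 ↦ 1/3  <
ψ = 0, χ = 2/3 ↦ 2/3  ≥
ψ = 0, χ = 1 ↦ 1  ≥
ψ = 1/3, χ = 0 ↦ 1/3  <
ψ = 1/3, χ = 1/3 ↦ 1/3  <
ψ = 1/3, χ = 2/3 ↦ 2/3  ≥
ψ = 1/3, χ = 1 ↦ 1  ≥
ψ = 2/3, χ = 0 ↦ 2/3  ≥
ψ = 2/3, χ = 1/3 ↦ 2/3  ≥
ψ = 2/3, χ = 2/3 ↦ 2/3  ≥
ψ = 2/3, χ = 1 ↦ 1  ≥
ψ = 1, χ = 0 ↦ 1  ≥
ψ = 1, χ = 1/3 ↦ 1  ≥
ψ = 1, χ = 2/3 ↦ 1  ≥
ψ = 1, χ = 1 ↦ 1  ≥
So 12 of the 16 assignments meet the threshold.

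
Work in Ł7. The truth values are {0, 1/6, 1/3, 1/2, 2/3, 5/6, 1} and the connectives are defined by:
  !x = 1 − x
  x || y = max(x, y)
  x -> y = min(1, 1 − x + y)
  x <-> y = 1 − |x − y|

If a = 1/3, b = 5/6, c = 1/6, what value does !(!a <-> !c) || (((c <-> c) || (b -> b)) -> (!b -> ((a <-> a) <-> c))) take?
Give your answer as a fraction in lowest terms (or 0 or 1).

!a = !1/3 = 2/3
!c = !1/6 = 5/6
!a <-> !c = 2/3 <-> 5/6 = 5/6
!(!a <-> !c) = !5/6 = 1/6
c <-> c = 1/6 <-> 1/6 = 1
b -> b = 5/6 -> 5/6 = 1
(c <-> c) || (b -> b) = 1 || 1 = 1
!b = !5/6 = 1/6
a <-> a = 1/3 <-> 1/3 = 1
(a <-> a) <-> c = 1 <-> 1/6 = 1/6
!b -> ((a <-> a) <-> c) = 1/6 -> 1/6 = 1
((c <-> c) || (b -> b)) -> (!b -> ((a <-> a) <-> c)) = 1 -> 1 = 1
!(!a <-> !c) || (((c <-> c) || (b -> b)) -> (!b -> ((a <-> a) <-> c))) = 1/6 || 1 = 1

1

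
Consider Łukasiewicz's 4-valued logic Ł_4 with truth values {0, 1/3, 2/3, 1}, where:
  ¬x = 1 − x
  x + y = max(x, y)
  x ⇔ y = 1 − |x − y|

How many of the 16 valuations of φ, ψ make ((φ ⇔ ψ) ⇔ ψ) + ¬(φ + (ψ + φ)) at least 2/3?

φ = 0, ψ = 0 ↦ 1  ≥
φ = 0, ψ = 1/3 ↦ 2/3  ≥
φ = 0, ψ = 2/3 ↦ 2/3  ≥
φ = 0, ψ = 1 ↦ 0  <
φ = 1/3, ψ = 0 ↦ 2/3  ≥
φ = 1/3, ψ = 1/3 ↦ 2/3  ≥
φ = 1/3, ψ = 2/3 ↦ 1  ≥
φ = 1/3, ψ = 1 ↦ 1/3  <
φ = 2/3, ψ = 0 ↦ 2/3  ≥
φ = 2/3, ψ = 1/3 ↦ 2/3  ≥
φ = 2/3, ψ = 2/3 ↦ 2/3  ≥
φ = 2/3, ψ = 1 ↦ 2/3  ≥
φ = 1, ψ = 0 ↦ 1  ≥
φ = 1, ψ = 1/3 ↦ 1  ≥
φ = 1, ψ = 2/3 ↦ 1  ≥
φ = 1, ψ = 1 ↦ 1  ≥
So 14 of the 16 assignments meet the threshold.

14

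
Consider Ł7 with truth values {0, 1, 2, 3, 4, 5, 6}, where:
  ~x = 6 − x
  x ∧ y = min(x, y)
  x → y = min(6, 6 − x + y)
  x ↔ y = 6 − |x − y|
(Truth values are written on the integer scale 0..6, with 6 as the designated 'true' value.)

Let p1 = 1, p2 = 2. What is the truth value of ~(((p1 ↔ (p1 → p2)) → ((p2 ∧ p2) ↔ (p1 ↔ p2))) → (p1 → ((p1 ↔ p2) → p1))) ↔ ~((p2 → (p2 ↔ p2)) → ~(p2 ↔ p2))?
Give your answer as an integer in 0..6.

p1 → p2 = 1 → 2 = 6
p1 ↔ (p1 → p2) = 1 ↔ 6 = 1
p2 ∧ p2 = 2 ∧ 2 = 2
p1 ↔ p2 = 1 ↔ 2 = 5
(p2 ∧ p2) ↔ (p1 ↔ p2) = 2 ↔ 5 = 3
(p1 ↔ (p1 → p2)) → ((p2 ∧ p2) ↔ (p1 ↔ p2)) = 1 → 3 = 6
p1 ↔ p2 = 1 ↔ 2 = 5
(p1 ↔ p2) → p1 = 5 → 1 = 2
p1 → ((p1 ↔ p2) → p1) = 1 → 2 = 6
((p1 ↔ (p1 → p2)) → ((p2 ∧ p2) ↔ (p1 ↔ p2))) → (p1 → ((p1 ↔ p2) → p1)) = 6 → 6 = 6
~(((p1 ↔ (p1 → p2)) → ((p2 ∧ p2) ↔ (p1 ↔ p2))) → (p1 → ((p1 ↔ p2) → p1))) = ~6 = 0
p2 ↔ p2 = 2 ↔ 2 = 6
p2 → (p2 ↔ p2) = 2 → 6 = 6
p2 ↔ p2 = 2 ↔ 2 = 6
~(p2 ↔ p2) = ~6 = 0
(p2 → (p2 ↔ p2)) → ~(p2 ↔ p2) = 6 → 0 = 0
~((p2 → (p2 ↔ p2)) → ~(p2 ↔ p2)) = ~0 = 6
~(((p1 ↔ (p1 → p2)) → ((p2 ∧ p2) ↔ (p1 ↔ p2))) → (p1 → ((p1 ↔ p2) → p1))) ↔ ~((p2 → (p2 ↔ p2)) → ~(p2 ↔ p2)) = 0 ↔ 6 = 0

0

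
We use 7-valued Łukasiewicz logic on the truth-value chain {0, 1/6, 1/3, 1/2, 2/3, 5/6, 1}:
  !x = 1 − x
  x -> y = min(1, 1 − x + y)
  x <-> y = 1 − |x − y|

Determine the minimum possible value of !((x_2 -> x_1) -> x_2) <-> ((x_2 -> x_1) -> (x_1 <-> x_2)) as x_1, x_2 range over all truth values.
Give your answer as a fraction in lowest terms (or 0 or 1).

0

Take x_1 = 0, x_2 = 1/2:
x_2 -> x_1 = 1/2 -> 0 = 1/2
(x_2 -> x_1) -> x_2 = 1/2 -> 1/2 = 1
!((x_2 -> x_1) -> x_2) = !1 = 0
x_2 -> x_1 = 1/2 -> 0 = 1/2
x_1 <-> x_2 = 0 <-> 1/2 = 1/2
(x_2 -> x_1) -> (x_1 <-> x_2) = 1/2 -> 1/2 = 1
!((x_2 -> x_1) -> x_2) <-> ((x_2 -> x_1) -> (x_1 <-> x_2)) = 0 <-> 1 = 0
No assignment yields a value below 0, so this is the minimum.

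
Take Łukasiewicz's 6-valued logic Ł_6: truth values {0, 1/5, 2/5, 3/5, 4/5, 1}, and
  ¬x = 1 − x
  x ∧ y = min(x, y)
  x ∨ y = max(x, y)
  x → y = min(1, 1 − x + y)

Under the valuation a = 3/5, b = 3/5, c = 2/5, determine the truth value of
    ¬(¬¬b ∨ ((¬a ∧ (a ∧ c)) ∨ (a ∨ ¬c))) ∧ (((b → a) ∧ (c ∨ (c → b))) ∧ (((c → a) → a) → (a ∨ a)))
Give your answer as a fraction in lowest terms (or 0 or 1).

¬b = ¬3/5 = 2/5
¬¬b = ¬2/5 = 3/5
¬a = ¬3/5 = 2/5
a ∧ c = 3/5 ∧ 2/5 = 2/5
¬a ∧ (a ∧ c) = 2/5 ∧ 2/5 = 2/5
¬c = ¬2/5 = 3/5
a ∨ ¬c = 3/5 ∨ 3/5 = 3/5
(¬a ∧ (a ∧ c)) ∨ (a ∨ ¬c) = 2/5 ∨ 3/5 = 3/5
¬¬b ∨ ((¬a ∧ (a ∧ c)) ∨ (a ∨ ¬c)) = 3/5 ∨ 3/5 = 3/5
¬(¬¬b ∨ ((¬a ∧ (a ∧ c)) ∨ (a ∨ ¬c))) = ¬3/5 = 2/5
b → a = 3/5 → 3/5 = 1
c → b = 2/5 → 3/5 = 1
c ∨ (c → b) = 2/5 ∨ 1 = 1
(b → a) ∧ (c ∨ (c → b)) = 1 ∧ 1 = 1
c → a = 2/5 → 3/5 = 1
(c → a) → a = 1 → 3/5 = 3/5
a ∨ a = 3/5 ∨ 3/5 = 3/5
((c → a) → a) → (a ∨ a) = 3/5 → 3/5 = 1
((b → a) ∧ (c ∨ (c → b))) ∧ (((c → a) → a) → (a ∨ a)) = 1 ∧ 1 = 1
¬(¬¬b ∨ ((¬a ∧ (a ∧ c)) ∨ (a ∨ ¬c))) ∧ (((b → a) ∧ (c ∨ (c → b))) ∧ (((c → a) → a) → (a ∨ a))) = 2/5 ∧ 1 = 2/5

2/5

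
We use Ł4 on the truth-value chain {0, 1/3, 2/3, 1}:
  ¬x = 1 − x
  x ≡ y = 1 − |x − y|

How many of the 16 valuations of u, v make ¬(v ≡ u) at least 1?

2

u = 0, v = 0 ↦ 0  <
u = 0, v = 1/3 ↦ 1/3  <
u = 0, v = 2/3 ↦ 2/3  <
u = 0, v = 1 ↦ 1  ≥
u = 1/3, v = 0 ↦ 1/3  <
u = 1/3, v = 1/3 ↦ 0  <
u = 1/3, v = 2/3 ↦ 1/3  <
u = 1/3, v = 1 ↦ 2/3  <
u = 2/3, v = 0 ↦ 2/3  <
u = 2/3, v = 1/3 ↦ 1/3  <
u = 2/3, v = 2/3 ↦ 0  <
u = 2/3, v = 1 ↦ 1/3  <
u = 1, v = 0 ↦ 1  ≥
u = 1, v = 1/3 ↦ 2/3  <
u = 1, v = 2/3 ↦ 1/3  <
u = 1, v = 1 ↦ 0  <
So 2 of the 16 assignments meet the threshold.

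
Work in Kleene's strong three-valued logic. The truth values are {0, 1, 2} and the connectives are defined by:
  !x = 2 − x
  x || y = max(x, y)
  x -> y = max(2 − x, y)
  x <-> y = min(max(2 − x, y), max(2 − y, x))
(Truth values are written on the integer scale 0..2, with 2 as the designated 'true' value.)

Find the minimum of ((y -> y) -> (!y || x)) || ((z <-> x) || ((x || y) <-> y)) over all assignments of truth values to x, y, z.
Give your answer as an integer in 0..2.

Take x = 0, y = 1, z = 1:
y -> y = 1 -> 1 = 1
!y = !1 = 1
!y || x = 1 || 0 = 1
(y -> y) -> (!y || x) = 1 -> 1 = 1
z <-> x = 1 <-> 0 = 1
x || y = 0 || 1 = 1
(x || y) <-> y = 1 <-> 1 = 1
(z <-> x) || ((x || y) <-> y) = 1 || 1 = 1
((y -> y) -> (!y || x)) || ((z <-> x) || ((x || y) <-> y)) = 1 || 1 = 1
No assignment yields a value below 1, so this is the minimum.

1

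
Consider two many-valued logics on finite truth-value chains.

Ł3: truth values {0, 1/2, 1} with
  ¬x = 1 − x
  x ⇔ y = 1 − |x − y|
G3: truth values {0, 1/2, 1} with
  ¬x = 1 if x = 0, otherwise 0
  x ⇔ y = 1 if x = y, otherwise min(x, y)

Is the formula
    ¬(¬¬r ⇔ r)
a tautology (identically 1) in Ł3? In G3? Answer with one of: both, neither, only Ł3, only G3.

In Ł3: at r = 0 the value is 0 — not a tautology.
In G3: at r = 0 the value is 0 — not a tautology.

neither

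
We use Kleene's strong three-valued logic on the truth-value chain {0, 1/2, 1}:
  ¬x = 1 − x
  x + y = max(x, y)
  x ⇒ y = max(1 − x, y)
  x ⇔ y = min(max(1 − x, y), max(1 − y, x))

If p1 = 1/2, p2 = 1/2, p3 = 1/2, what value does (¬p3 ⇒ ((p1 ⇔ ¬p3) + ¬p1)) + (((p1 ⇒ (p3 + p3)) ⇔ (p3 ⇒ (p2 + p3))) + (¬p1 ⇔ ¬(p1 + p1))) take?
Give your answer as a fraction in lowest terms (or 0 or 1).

1/2

¬p3 = ¬1/2 = 1/2
¬p3 = ¬1/2 = 1/2
p1 ⇔ ¬p3 = 1/2 ⇔ 1/2 = 1/2
¬p1 = ¬1/2 = 1/2
(p1 ⇔ ¬p3) + ¬p1 = 1/2 + 1/2 = 1/2
¬p3 ⇒ ((p1 ⇔ ¬p3) + ¬p1) = 1/2 ⇒ 1/2 = 1/2
p3 + p3 = 1/2 + 1/2 = 1/2
p1 ⇒ (p3 + p3) = 1/2 ⇒ 1/2 = 1/2
p2 + p3 = 1/2 + 1/2 = 1/2
p3 ⇒ (p2 + p3) = 1/2 ⇒ 1/2 = 1/2
(p1 ⇒ (p3 + p3)) ⇔ (p3 ⇒ (p2 + p3)) = 1/2 ⇔ 1/2 = 1/2
¬p1 = ¬1/2 = 1/2
p1 + p1 = 1/2 + 1/2 = 1/2
¬(p1 + p1) = ¬1/2 = 1/2
¬p1 ⇔ ¬(p1 + p1) = 1/2 ⇔ 1/2 = 1/2
((p1 ⇒ (p3 + p3)) ⇔ (p3 ⇒ (p2 + p3))) + (¬p1 ⇔ ¬(p1 + p1)) = 1/2 + 1/2 = 1/2
(¬p3 ⇒ ((p1 ⇔ ¬p3) + ¬p1)) + (((p1 ⇒ (p3 + p3)) ⇔ (p3 ⇒ (p2 + p3))) + (¬p1 ⇔ ¬(p1 + p1))) = 1/2 + 1/2 = 1/2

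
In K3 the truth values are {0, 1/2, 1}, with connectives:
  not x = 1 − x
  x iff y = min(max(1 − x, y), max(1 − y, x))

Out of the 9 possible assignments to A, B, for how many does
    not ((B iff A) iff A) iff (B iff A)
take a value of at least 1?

2

A = 0, B = 0 ↦ 1  ≥
A = 0, B = 1/2 ↦ 1/2  <
A = 0, B = 1 ↦ 1  ≥
A = 1/2, B = 0 ↦ 1/2  <
A = 1/2, B = 1/2 ↦ 1/2  <
A = 1/2, B = 1 ↦ 1/2  <
A = 1, B = 0 ↦ 0  <
A = 1, B = 1/2 ↦ 1/2  <
A = 1, B = 1 ↦ 0  <
So 2 of the 9 assignments meet the threshold.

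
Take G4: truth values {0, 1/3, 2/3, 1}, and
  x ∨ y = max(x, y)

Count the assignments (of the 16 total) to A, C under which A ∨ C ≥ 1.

7

A = 0, C = 0 ↦ 0  <
A = 0, C = 1/3 ↦ 1/3  <
A = 0, C = 2/3 ↦ 2/3  <
A = 0, C = 1 ↦ 1  ≥
A = 1/3, C = 0 ↦ 1/3  <
A = 1/3, C = 1/3 ↦ 1/3  <
A = 1/3, C = 2/3 ↦ 2/3  <
A = 1/3, C = 1 ↦ 1  ≥
A = 2/3, C = 0 ↦ 2/3  <
A = 2/3, C = 1/3 ↦ 2/3  <
A = 2/3, C = 2/3 ↦ 2/3  <
A = 2/3, C = 1 ↦ 1  ≥
A = 1, C = 0 ↦ 1  ≥
A = 1, C = 1/3 ↦ 1  ≥
A = 1, C = 2/3 ↦ 1  ≥
A = 1, C = 1 ↦ 1  ≥
So 7 of the 16 assignments meet the threshold.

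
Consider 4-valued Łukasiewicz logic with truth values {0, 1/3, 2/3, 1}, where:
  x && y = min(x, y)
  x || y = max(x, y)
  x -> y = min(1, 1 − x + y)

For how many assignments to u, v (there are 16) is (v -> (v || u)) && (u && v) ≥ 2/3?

4

u = 0, v = 0 ↦ 0  <
u = 0, v = 1/3 ↦ 0  <
u = 0, v = 2/3 ↦ 0  <
u = 0, v = 1 ↦ 0  <
u = 1/3, v = 0 ↦ 0  <
u = 1/3, v = 1/3 ↦ 1/3  <
u = 1/3, v = 2/3 ↦ 1/3  <
u = 1/3, v = 1 ↦ 1/3  <
u = 2/3, v = 0 ↦ 0  <
u = 2/3, v = 1/3 ↦ 1/3  <
u = 2/3, v = 2/3 ↦ 2/3  ≥
u = 2/3, v = 1 ↦ 2/3  ≥
u = 1, v = 0 ↦ 0  <
u = 1, v = 1/3 ↦ 1/3  <
u = 1, v = 2/3 ↦ 2/3  ≥
u = 1, v = 1 ↦ 1  ≥
So 4 of the 16 assignments meet the threshold.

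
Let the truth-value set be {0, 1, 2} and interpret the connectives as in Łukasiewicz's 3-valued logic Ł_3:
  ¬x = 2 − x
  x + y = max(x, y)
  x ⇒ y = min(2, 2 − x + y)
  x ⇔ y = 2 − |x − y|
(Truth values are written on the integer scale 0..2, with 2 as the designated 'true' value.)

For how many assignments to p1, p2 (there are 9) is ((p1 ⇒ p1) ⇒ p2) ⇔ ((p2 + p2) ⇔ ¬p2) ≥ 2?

3

p1 = 0, p2 = 0 ↦ 2  ≥
p1 = 0, p2 = 1 ↦ 1  <
p1 = 0, p2 = 2 ↦ 0  <
p1 = 1, p2 = 0 ↦ 2  ≥
p1 = 1, p2 = 1 ↦ 1  <
p1 = 1, p2 = 2 ↦ 0  <
p1 = 2, p2 = 0 ↦ 2  ≥
p1 = 2, p2 = 1 ↦ 1  <
p1 = 2, p2 = 2 ↦ 0  <
So 3 of the 9 assignments meet the threshold.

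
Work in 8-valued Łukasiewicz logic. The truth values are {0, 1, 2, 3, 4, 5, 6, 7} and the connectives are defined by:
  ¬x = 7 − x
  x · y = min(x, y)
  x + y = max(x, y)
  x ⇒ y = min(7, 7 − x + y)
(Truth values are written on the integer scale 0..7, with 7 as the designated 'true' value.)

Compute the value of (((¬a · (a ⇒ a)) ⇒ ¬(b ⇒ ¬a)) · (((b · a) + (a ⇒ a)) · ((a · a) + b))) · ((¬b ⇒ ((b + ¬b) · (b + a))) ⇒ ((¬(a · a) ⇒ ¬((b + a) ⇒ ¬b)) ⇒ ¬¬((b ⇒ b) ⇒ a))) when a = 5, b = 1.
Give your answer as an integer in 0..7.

¬a = ¬5 = 2
a ⇒ a = 5 ⇒ 5 = 7
¬a · (a ⇒ a) = 2 · 7 = 2
¬a = ¬5 = 2
b ⇒ ¬a = 1 ⇒ 2 = 7
¬(b ⇒ ¬a) = ¬7 = 0
(¬a · (a ⇒ a)) ⇒ ¬(b ⇒ ¬a) = 2 ⇒ 0 = 5
b · a = 1 · 5 = 1
a ⇒ a = 5 ⇒ 5 = 7
(b · a) + (a ⇒ a) = 1 + 7 = 7
a · a = 5 · 5 = 5
(a · a) + b = 5 + 1 = 5
((b · a) + (a ⇒ a)) · ((a · a) + b) = 7 · 5 = 5
((¬a · (a ⇒ a)) ⇒ ¬(b ⇒ ¬a)) · (((b · a) + (a ⇒ a)) · ((a · a) + b)) = 5 · 5 = 5
¬b = ¬1 = 6
¬b = ¬1 = 6
b + ¬b = 1 + 6 = 6
b + a = 1 + 5 = 5
(b + ¬b) · (b + a) = 6 · 5 = 5
¬b ⇒ ((b + ¬b) · (b + a)) = 6 ⇒ 5 = 6
a · a = 5 · 5 = 5
¬(a · a) = ¬5 = 2
b + a = 1 + 5 = 5
¬b = ¬1 = 6
(b + a) ⇒ ¬b = 5 ⇒ 6 = 7
¬((b + a) ⇒ ¬b) = ¬7 = 0
¬(a · a) ⇒ ¬((b + a) ⇒ ¬b) = 2 ⇒ 0 = 5
b ⇒ b = 1 ⇒ 1 = 7
(b ⇒ b) ⇒ a = 7 ⇒ 5 = 5
¬((b ⇒ b) ⇒ a) = ¬5 = 2
¬¬((b ⇒ b) ⇒ a) = ¬2 = 5
(¬(a · a) ⇒ ¬((b + a) ⇒ ¬b)) ⇒ ¬¬((b ⇒ b) ⇒ a) = 5 ⇒ 5 = 7
(¬b ⇒ ((b + ¬b) · (b + a))) ⇒ ((¬(a · a) ⇒ ¬((b + a) ⇒ ¬b)) ⇒ ¬¬((b ⇒ b) ⇒ a)) = 6 ⇒ 7 = 7
(((¬a · (a ⇒ a)) ⇒ ¬(b ⇒ ¬a)) · (((b · a) + (a ⇒ a)) · ((a · a) + b))) · ((¬b ⇒ ((b + ¬b) · (b + a))) ⇒ ((¬(a · a) ⇒ ¬((b + a) ⇒ ¬b)) ⇒ ¬¬((b ⇒ b) ⇒ a))) = 5 · 7 = 5

5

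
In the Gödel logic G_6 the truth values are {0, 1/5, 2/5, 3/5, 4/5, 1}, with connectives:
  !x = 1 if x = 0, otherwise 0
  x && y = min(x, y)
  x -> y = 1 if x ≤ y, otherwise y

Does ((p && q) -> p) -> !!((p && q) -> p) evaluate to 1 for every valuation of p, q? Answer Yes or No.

At p = 1/5, q = 1/5, for instance:
p && q = 1/5 && 1/5 = 1/5
(p && q) -> p = 1/5 -> 1/5 = 1
!((p && q) -> p) = !1 = 0
!!((p && q) -> p) = !0 = 1
((p && q) -> p) -> !!((p && q) -> p) = 1 -> 1 = 1
and checking the remaining 35 assignments likewise gives ≥ 1 in every case.

Yes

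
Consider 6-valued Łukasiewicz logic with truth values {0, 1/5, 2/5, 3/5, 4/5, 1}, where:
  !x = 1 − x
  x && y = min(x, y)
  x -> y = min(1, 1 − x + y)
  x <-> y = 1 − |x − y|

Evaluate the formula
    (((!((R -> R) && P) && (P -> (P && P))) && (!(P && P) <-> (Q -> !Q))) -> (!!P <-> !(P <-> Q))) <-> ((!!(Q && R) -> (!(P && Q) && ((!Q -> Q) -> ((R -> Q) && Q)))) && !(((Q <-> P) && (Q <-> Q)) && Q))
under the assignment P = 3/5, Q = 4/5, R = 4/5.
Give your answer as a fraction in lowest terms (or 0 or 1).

1/5

R -> R = 4/5 -> 4/5 = 1
(R -> R) && P = 1 && 3/5 = 3/5
!((R -> R) && P) = !3/5 = 2/5
P && P = 3/5 && 3/5 = 3/5
P -> (P && P) = 3/5 -> 3/5 = 1
!((R -> R) && P) && (P -> (P && P)) = 2/5 && 1 = 2/5
P && P = 3/5 && 3/5 = 3/5
!(P && P) = !3/5 = 2/5
!Q = !4/5 = 1/5
Q -> !Q = 4/5 -> 1/5 = 2/5
!(P && P) <-> (Q -> !Q) = 2/5 <-> 2/5 = 1
(!((R -> R) && P) && (P -> (P && P))) && (!(P && P) <-> (Q -> !Q)) = 2/5 && 1 = 2/5
!P = !3/5 = 2/5
!!P = !2/5 = 3/5
P <-> Q = 3/5 <-> 4/5 = 4/5
!(P <-> Q) = !4/5 = 1/5
!!P <-> !(P <-> Q) = 3/5 <-> 1/5 = 3/5
((!((R -> R) && P) && (P -> (P && P))) && (!(P && P) <-> (Q -> !Q))) -> (!!P <-> !(P <-> Q)) = 2/5 -> 3/5 = 1
Q && R = 4/5 && 4/5 = 4/5
!(Q && R) = !4/5 = 1/5
!!(Q && R) = !1/5 = 4/5
P && Q = 3/5 && 4/5 = 3/5
!(P && Q) = !3/5 = 2/5
!Q = !4/5 = 1/5
!Q -> Q = 1/5 -> 4/5 = 1
R -> Q = 4/5 -> 4/5 = 1
(R -> Q) && Q = 1 && 4/5 = 4/5
(!Q -> Q) -> ((R -> Q) && Q) = 1 -> 4/5 = 4/5
!(P && Q) && ((!Q -> Q) -> ((R -> Q) && Q)) = 2/5 && 4/5 = 2/5
!!(Q && R) -> (!(P && Q) && ((!Q -> Q) -> ((R -> Q) && Q))) = 4/5 -> 2/5 = 3/5
Q <-> P = 4/5 <-> 3/5 = 4/5
Q <-> Q = 4/5 <-> 4/5 = 1
(Q <-> P) && (Q <-> Q) = 4/5 && 1 = 4/5
((Q <-> P) && (Q <-> Q)) && Q = 4/5 && 4/5 = 4/5
!(((Q <-> P) && (Q <-> Q)) && Q) = !4/5 = 1/5
(!!(Q && R) -> (!(P && Q) && ((!Q -> Q) -> ((R -> Q) && Q)))) && !(((Q <-> P) && (Q <-> Q)) && Q) = 3/5 && 1/5 = 1/5
(((!((R -> R) && P) && (P -> (P && P))) && (!(P && P) <-> (Q -> !Q))) -> (!!P <-> !(P <-> Q))) <-> ((!!(Q && R) -> (!(P && Q) && ((!Q -> Q) -> ((R -> Q) && Q)))) && !(((Q <-> P) && (Q <-> Q)) && Q)) = 1 <-> 1/5 = 1/5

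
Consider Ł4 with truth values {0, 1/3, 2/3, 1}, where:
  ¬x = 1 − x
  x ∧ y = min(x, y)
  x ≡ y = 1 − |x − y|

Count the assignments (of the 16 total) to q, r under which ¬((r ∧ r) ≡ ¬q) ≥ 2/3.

6

q = 0, r = 0 ↦ 1  ≥
q = 0, r = 1/3 ↦ 2/3  ≥
q = 0, r = 2/3 ↦ 1/3  <
q = 0, r = 1 ↦ 0  <
q = 1/3, r = 0 ↦ 2/3  ≥
q = 1/3, r = 1/3 ↦ 1/3  <
q = 1/3, r = 2/3 ↦ 0  <
q = 1/3, r = 1 ↦ 1/3  <
q = 2/3, r = 0 ↦ 1/3  <
q = 2/3, r = 1/3 ↦ 0  <
q = 2/3, r = 2/3 ↦ 1/3  <
q = 2/3, r = 1 ↦ 2/3  ≥
q = 1, r = 0 ↦ 0  <
q = 1, r = 1/3 ↦ 1/3  <
q = 1, r = 2/3 ↦ 2/3  ≥
q = 1, r = 1 ↦ 1  ≥
So 6 of the 16 assignments meet the threshold.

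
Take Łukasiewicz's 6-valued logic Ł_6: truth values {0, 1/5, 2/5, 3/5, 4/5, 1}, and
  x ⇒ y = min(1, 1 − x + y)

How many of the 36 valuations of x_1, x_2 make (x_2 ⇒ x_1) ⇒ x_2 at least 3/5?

value 1: 12 assignments (counts)
value 4/5: 4 assignments (counts)
value 3/5: 4 assignments (counts)
value 2/5: 5 assignments
value 1/5: 5 assignments
value 0: 6 assignments
So 20 of the 36 assignments meet the threshold.

20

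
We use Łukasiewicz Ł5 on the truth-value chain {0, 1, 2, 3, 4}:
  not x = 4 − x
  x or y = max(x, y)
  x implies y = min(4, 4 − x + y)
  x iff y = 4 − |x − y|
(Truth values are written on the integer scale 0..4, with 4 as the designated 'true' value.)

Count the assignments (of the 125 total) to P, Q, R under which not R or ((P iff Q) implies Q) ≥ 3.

value 4: 77 assignments (counts)
value 3: 27 assignments (counts)
value 2: 15 assignments
value 1: 5 assignments
value 0: 1 assignment
So 104 of the 125 assignments meet the threshold.

104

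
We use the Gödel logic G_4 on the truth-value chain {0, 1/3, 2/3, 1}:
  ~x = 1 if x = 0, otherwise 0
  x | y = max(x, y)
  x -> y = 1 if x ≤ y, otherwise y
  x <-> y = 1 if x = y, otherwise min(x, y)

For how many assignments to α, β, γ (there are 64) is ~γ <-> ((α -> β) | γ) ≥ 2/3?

value 1: 10 assignments (counts)
value 2/3: 1 assignment (counts)
value 1/3: 2 assignments
value 0: 51 assignments
So 11 of the 64 assignments meet the threshold.

11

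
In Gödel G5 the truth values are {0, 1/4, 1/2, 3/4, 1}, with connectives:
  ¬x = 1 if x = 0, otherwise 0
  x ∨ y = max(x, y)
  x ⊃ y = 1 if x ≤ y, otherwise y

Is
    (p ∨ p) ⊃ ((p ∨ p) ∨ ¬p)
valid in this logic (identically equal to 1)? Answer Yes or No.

p = 0 ↦ 1
p = 1/4 ↦ 1
p = 1/2 ↦ 1
p = 3/4 ↦ 1
p = 1 ↦ 1
Every assignment gives a value ≥ 1.

Yes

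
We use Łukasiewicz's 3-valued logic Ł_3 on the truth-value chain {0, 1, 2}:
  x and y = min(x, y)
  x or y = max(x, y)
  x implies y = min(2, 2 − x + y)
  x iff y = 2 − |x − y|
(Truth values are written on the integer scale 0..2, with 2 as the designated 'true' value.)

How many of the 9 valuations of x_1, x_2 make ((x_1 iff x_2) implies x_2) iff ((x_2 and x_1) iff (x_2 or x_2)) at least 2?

3

x_1 = 0, x_2 = 0 ↦ 0  <
x_1 = 0, x_2 = 1 ↦ 1  <
x_1 = 0, x_2 = 2 ↦ 0  <
x_1 = 1, x_2 = 0 ↦ 1  <
x_1 = 1, x_2 = 1 ↦ 1  <
x_1 = 1, x_2 = 2 ↦ 1  <
x_1 = 2, x_2 = 0 ↦ 2  ≥
x_1 = 2, x_2 = 1 ↦ 2  ≥
x_1 = 2, x_2 = 2 ↦ 2  ≥
So 3 of the 9 assignments meet the threshold.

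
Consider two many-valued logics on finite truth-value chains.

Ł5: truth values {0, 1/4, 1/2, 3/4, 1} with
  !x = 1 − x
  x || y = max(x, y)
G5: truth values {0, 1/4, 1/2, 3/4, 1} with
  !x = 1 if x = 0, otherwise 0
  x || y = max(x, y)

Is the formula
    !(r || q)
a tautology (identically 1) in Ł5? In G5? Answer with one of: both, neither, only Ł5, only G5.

neither

In Ł5: at q = 0, r = 1/4 the value is 3/4 — not a tautology.
In G5: at q = 0, r = 1/4 the value is 0 — not a tautology.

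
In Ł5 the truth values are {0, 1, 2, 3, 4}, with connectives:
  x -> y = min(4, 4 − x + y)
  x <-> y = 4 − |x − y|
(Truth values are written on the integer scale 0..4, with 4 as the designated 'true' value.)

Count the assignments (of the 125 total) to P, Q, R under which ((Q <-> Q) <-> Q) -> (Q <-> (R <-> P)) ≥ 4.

value 4: 99 assignments (counts)
value 3: 12 assignments
value 2: 8 assignments
value 1: 4 assignments
value 0: 2 assignments
So 99 of the 125 assignments meet the threshold.

99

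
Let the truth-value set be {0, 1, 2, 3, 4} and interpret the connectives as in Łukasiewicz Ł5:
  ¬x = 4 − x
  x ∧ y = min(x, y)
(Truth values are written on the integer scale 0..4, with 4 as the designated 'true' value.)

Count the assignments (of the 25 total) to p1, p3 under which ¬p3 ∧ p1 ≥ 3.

4

value 4: 1 assignment (counts)
value 3: 3 assignments (counts)
value 2: 5 assignments
value 1: 7 assignments
value 0: 9 assignments
So 4 of the 25 assignments meet the threshold.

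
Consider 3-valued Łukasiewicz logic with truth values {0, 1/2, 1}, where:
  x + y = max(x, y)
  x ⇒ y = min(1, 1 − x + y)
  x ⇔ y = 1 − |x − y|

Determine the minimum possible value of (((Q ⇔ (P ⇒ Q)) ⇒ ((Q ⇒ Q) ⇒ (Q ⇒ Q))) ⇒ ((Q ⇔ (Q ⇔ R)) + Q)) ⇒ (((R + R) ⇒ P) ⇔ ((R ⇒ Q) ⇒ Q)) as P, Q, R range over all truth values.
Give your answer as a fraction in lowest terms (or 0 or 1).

Take P = 0, Q = 0, R = 1:
P ⇒ Q = 0 ⇒ 0 = 1
Q ⇔ (P ⇒ Q) = 0 ⇔ 1 = 0
Q ⇒ Q = 0 ⇒ 0 = 1
Q ⇒ Q = 0 ⇒ 0 = 1
(Q ⇒ Q) ⇒ (Q ⇒ Q) = 1 ⇒ 1 = 1
(Q ⇔ (P ⇒ Q)) ⇒ ((Q ⇒ Q) ⇒ (Q ⇒ Q)) = 0 ⇒ 1 = 1
Q ⇔ R = 0 ⇔ 1 = 0
Q ⇔ (Q ⇔ R) = 0 ⇔ 0 = 1
(Q ⇔ (Q ⇔ R)) + Q = 1 + 0 = 1
((Q ⇔ (P ⇒ Q)) ⇒ ((Q ⇒ Q) ⇒ (Q ⇒ Q))) ⇒ ((Q ⇔ (Q ⇔ R)) + Q) = 1 ⇒ 1 = 1
R + R = 1 + 1 = 1
(R + R) ⇒ P = 1 ⇒ 0 = 0
R ⇒ Q = 1 ⇒ 0 = 0
(R ⇒ Q) ⇒ Q = 0 ⇒ 0 = 1
((R + R) ⇒ P) ⇔ ((R ⇒ Q) ⇒ Q) = 0 ⇔ 1 = 0
(((Q ⇔ (P ⇒ Q)) ⇒ ((Q ⇒ Q) ⇒ (Q ⇒ Q))) ⇒ ((Q ⇔ (Q ⇔ R)) + Q)) ⇒ (((R + R) ⇒ P) ⇔ ((R ⇒ Q) ⇒ Q)) = 1 ⇒ 0 = 0
No assignment yields a value below 0, so this is the minimum.

0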